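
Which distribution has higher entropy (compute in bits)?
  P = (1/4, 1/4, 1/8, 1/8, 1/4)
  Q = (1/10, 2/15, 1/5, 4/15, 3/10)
P

Computing entropies in bits:
H(P) = 2.2500
H(Q) = 2.2138

Distribution P has higher entropy.

Intuition: The distribution closer to uniform (more spread out) has higher entropy.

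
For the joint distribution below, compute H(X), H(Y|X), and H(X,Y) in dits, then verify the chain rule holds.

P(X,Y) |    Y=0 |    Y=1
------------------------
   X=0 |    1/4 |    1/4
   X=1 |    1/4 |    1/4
H(X,Y) = 0.6021, H(X) = 0.3010, H(Y|X) = 0.3010 (all in dits)

Chain rule: H(X,Y) = H(X) + H(Y|X)

Left side — joint entropy directly:
H(X,Y) = -Σ p(x,y) log p(x,y) = 0.6021 dits

Right side — compute H(Y|X) from the conditional distributions:
P(X) = (1/2, 1/2), so H(X) = 0.3010 dits
H(Y|X) = Σ_x P(X=x) · H(Y|X=x):
  P(Y|X=0) = (1/2, 1/2), H(Y|X=0) = 0.3010, weight P(X=0) = 1/2
  P(Y|X=1) = (1/2, 1/2), H(Y|X=1) = 0.3010, weight P(X=1) = 1/2
H(Y|X) = 0.3010 dits

H(X) + H(Y|X) = 0.3010 + 0.3010 = 0.6021 dits

Both sides equal 0.6021 dits. ✓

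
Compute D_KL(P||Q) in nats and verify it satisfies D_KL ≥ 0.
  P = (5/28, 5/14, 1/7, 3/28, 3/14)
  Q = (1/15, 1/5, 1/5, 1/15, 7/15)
0.2190 nats

KL divergence satisfies the Gibbs inequality: D_KL(P||Q) ≥ 0 for all distributions P, Q.

D_KL(P||Q) = Σ p(x) log(p(x)/q(x))
Term by term:
  x=0: 5/28 × log_e[(5/28)/(1/15)] = 0.1759
  x=1: 5/14 × log_e[(5/14)/(1/5)] = 0.2071
  x=2: 1/7 × log_e[(1/7)/(1/5)] = -0.0481
  x=3: 3/28 × log_e[(3/28)/(1/15)] = 0.0508
  x=4: 3/14 × log_e[(3/14)/(7/15)] = -0.1668
D_KL(P||Q) = 0.2190 nats

D_KL(P||Q) = 0.2190 ≥ 0 ✓

This non-negativity is a fundamental property: relative entropy cannot be negative because it measures how different Q is from P.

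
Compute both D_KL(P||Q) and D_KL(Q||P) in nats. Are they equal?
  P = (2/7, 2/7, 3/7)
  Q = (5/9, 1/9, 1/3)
D_KL(P||Q) = 0.1876, D_KL(Q||P) = 0.1807

KL divergence is not symmetric: D_KL(P||Q) ≠ D_KL(Q||P) in general.

D_KL(P||Q) = 0.1876 nats
D_KL(Q||P) = 0.1807 nats

No, they are not equal!

This asymmetry is why KL divergence is not a true distance metric.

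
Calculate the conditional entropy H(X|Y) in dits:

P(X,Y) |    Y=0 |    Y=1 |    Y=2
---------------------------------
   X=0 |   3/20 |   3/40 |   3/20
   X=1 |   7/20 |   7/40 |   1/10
0.2720 dits

Using the chain rule: H(X|Y) = H(X,Y) - H(Y)

First, compute H(X,Y) = 0.7236 dits

Marginal P(Y) = (1/2, 1/4, 1/4)
H(Y) = 0.4515 dits

H(X|Y) = H(X,Y) - H(Y) = 0.7236 - 0.4515 = 0.2720 dits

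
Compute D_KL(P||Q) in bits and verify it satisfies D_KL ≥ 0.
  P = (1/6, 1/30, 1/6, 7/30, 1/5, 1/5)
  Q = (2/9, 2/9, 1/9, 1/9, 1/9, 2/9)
0.3260 bits

KL divergence satisfies the Gibbs inequality: D_KL(P||Q) ≥ 0 for all distributions P, Q.

D_KL(P||Q) = Σ p(x) log(p(x)/q(x))
Term by term:
  x=0: 1/6 × log_2[(1/6)/(2/9)] = -0.0692
  x=1: 1/30 × log_2[(1/30)/(2/9)] = -0.0912
  x=2: 1/6 × log_2[(1/6)/(1/9)] = 0.0975
  x=3: 7/30 × log_2[(7/30)/(1/9)] = 0.2498
  x=4: 1/5 × log_2[(1/5)/(1/9)] = 0.1696
  x=5: 1/5 × log_2[(1/5)/(2/9)] = -0.0304
D_KL(P||Q) = 0.3260 bits

D_KL(P||Q) = 0.3260 ≥ 0 ✓

This non-negativity is a fundamental property: relative entropy cannot be negative because it measures how different Q is from P.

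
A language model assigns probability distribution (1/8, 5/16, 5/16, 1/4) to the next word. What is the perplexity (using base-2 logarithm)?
3.7942

Perplexity is 2^H (or exp(H) for natural log).

First, H = -Σ p log p = 1.9238 bits
Perplexity = 2^1.9238 = 3.7942

Interpretation: The model's uncertainty is equivalent to choosing uniformly among 3.8 options.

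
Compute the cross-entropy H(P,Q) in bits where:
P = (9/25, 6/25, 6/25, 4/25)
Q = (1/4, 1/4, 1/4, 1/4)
2.0000 bits

Cross-entropy: H(P,Q) = -Σ p(x) log q(x)

Alternatively: H(P,Q) = H(P) + D_KL(P||Q)
H(P) = 1.9419 bits
D_KL(P||Q) = 0.0581 bits

H(P,Q) = 1.9419 + 0.0581 = 2.0000 bits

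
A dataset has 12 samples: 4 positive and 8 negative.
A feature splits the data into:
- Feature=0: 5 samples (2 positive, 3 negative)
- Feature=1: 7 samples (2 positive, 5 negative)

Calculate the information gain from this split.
0.0102 bits

Information Gain = H(Y) - H(Y|Feature)

Before split:
P(positive) = 4/12 = 0.3333
H(Y) = 0.9183 bits

After split:
Feature=0: H = 0.9710 bits (weight = 5/12)
Feature=1: H = 0.8631 bits (weight = 7/12)
H(Y|Feature) = (5/12)×0.9710 + (7/12)×0.8631 = 0.9080 bits

Information Gain = 0.9183 - 0.9080 = 0.0102 bits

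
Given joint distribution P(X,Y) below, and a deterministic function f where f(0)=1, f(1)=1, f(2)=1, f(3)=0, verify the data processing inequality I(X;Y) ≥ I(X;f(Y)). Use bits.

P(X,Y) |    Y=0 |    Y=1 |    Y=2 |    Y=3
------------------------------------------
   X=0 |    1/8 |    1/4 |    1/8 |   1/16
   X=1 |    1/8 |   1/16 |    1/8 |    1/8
I(X;Y) = 0.0909, I(X;f(Y)) = 0.0355, inequality holds: 0.0909 ≥ 0.0355

Data Processing Inequality: For any Markov chain X → Y → Z, we have I(X;Y) ≥ I(X;Z).

Here Z = f(Y) is a deterministic function of Y, forming X → Y → Z.

Original I(X;Y) = 0.0909 bits

After applying f:
P(X,Z) where Z=f(Y):
- P(X,Z=0) = P(X,Y=3)
- P(X,Z=1) = P(X,Y=0) + P(X,Y=1) + P(X,Y=2)

I(X;Z) = I(X;f(Y)) = 0.0355 bits

Verification: 0.0909 ≥ 0.0355 ✓

Information cannot be created by processing; the function f can only lose information about X.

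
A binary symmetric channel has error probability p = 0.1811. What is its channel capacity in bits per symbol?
0.3175 bits

For a binary symmetric channel (BSC) with error probability p:
Capacity C = 1 - H(p) bits per symbol

where H(p) = -p log₂(p) - (1-p) log₂(1-p) is the binary entropy function.

H(0.1811) = 0.6825 bits
C = 1 - 0.6825 = 0.3175 bits per symbol

This means we can reliably transmit up to 0.3175 bits of information per channel use.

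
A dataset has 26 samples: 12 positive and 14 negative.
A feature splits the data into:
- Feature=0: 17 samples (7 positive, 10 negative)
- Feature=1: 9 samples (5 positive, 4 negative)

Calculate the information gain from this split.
0.0136 bits

Information Gain = H(Y) - H(Y|Feature)

Before split:
P(positive) = 12/26 = 0.4615
H(Y) = 0.9957 bits

After split:
Feature=0: H = 0.9774 bits (weight = 17/26)
Feature=1: H = 0.9911 bits (weight = 9/26)
H(Y|Feature) = (17/26)×0.9774 + (9/26)×0.9911 = 0.9821 bits

Information Gain = 0.9957 - 0.9821 = 0.0136 bits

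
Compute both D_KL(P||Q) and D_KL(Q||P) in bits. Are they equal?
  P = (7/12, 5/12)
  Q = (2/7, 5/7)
D_KL(P||Q) = 0.2767, D_KL(Q||P) = 0.2612

KL divergence is not symmetric: D_KL(P||Q) ≠ D_KL(Q||P) in general.

D_KL(P||Q) = 0.2767 bits
D_KL(Q||P) = 0.2612 bits

No, they are not equal!

This asymmetry is why KL divergence is not a true distance metric.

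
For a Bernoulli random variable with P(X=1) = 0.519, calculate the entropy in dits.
0.3007 dits

The binary entropy function is:
H(p) = -p log(p) - (1-p) log(1-p)

H(0.519) = -0.519 × log_10(0.519) - 0.481 × log_10(0.481)
H(0.519) = 0.3007 dits

Note: Binary entropy is maximized at p=0.5 (H=1 bit) and minimized at p=0 or p=1 (H=0).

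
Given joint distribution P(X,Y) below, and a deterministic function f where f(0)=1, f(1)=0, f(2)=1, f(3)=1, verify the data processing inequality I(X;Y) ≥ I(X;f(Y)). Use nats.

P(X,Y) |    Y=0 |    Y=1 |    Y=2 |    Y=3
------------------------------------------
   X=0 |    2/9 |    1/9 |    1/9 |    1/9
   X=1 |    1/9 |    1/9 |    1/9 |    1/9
I(X;Y) = 0.0127, I(X;f(Y)) = 0.0018, inequality holds: 0.0127 ≥ 0.0018

Data Processing Inequality: For any Markov chain X → Y → Z, we have I(X;Y) ≥ I(X;Z).

Here Z = f(Y) is a deterministic function of Y, forming X → Y → Z.

Original I(X;Y) = 0.0127 nats

After applying f:
P(X,Z) where Z=f(Y):
- P(X,Z=0) = P(X,Y=1)
- P(X,Z=1) = P(X,Y=0) + P(X,Y=2) + P(X,Y=3)

I(X;Z) = I(X;f(Y)) = 0.0018 nats

Verification: 0.0127 ≥ 0.0018 ✓

Information cannot be created by processing; the function f can only lose information about X.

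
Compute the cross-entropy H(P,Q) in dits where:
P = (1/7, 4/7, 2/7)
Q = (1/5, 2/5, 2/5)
0.4409 dits

Cross-entropy: H(P,Q) = -Σ p(x) log q(x)

Alternatively: H(P,Q) = H(P) + D_KL(P||Q)
H(P) = 0.4151 dits
D_KL(P||Q) = 0.0259 dits

H(P,Q) = 0.4151 + 0.0259 = 0.4409 dits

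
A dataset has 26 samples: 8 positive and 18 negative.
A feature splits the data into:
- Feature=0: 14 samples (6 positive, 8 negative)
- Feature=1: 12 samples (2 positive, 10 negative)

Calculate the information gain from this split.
0.0600 bits

Information Gain = H(Y) - H(Y|Feature)

Before split:
P(positive) = 8/26 = 0.3077
H(Y) = 0.8905 bits

After split:
Feature=0: H = 0.9852 bits (weight = 14/26)
Feature=1: H = 0.6500 bits (weight = 12/26)
H(Y|Feature) = (14/26)×0.9852 + (12/26)×0.6500 = 0.8305 bits

Information Gain = 0.8905 - 0.8305 = 0.0600 bits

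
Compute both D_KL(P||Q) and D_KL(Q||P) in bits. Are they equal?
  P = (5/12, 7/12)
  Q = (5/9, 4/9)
D_KL(P||Q) = 0.0559, D_KL(Q||P) = 0.0562

KL divergence is not symmetric: D_KL(P||Q) ≠ D_KL(Q||P) in general.

D_KL(P||Q) = 0.0559 bits
D_KL(Q||P) = 0.0562 bits

No, they are not equal!

This asymmetry is why KL divergence is not a true distance metric.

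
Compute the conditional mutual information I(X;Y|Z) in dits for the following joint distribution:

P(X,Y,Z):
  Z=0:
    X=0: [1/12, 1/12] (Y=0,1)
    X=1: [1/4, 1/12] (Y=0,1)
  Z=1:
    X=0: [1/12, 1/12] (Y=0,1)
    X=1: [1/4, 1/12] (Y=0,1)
0.0133 dits

Conditional mutual information: I(X;Y|Z) = H(X|Z) + H(Y|Z) - H(X,Y|Z)

H(Z) = 0.3010
H(X,Z) = 0.5775 → H(X|Z) = 0.2764
H(Y,Z) = 0.5775 → H(Y|Z) = 0.2764
H(X,Y,Z) = 0.8406 → H(X,Y|Z) = 0.5396

I(X;Y|Z) = 0.2764 + 0.2764 - 0.5396 = 0.0133 dits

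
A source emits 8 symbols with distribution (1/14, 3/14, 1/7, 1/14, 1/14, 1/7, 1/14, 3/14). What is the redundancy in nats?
0.1093 nats

Redundancy measures how far a source is from maximum entropy:
R = H_max - H(X)

Maximum entropy for 8 symbols: H_max = log_e(8) = 2.0794 nats
Actual entropy: H(X) = 1.9702 nats
Redundancy: R = 2.0794 - 1.9702 = 0.1093 nats

This redundancy represents potential for compression: the source could be compressed by 0.1093 nats per symbol.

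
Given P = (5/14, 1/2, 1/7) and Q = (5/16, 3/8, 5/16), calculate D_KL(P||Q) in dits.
0.0346 dits

KL divergence: D_KL(P||Q) = Σ p(x) log(p(x)/q(x))

Computing term by term:
  x=0: 5/14 × log_10[(5/14)/(5/16)] = 5/14 × 0.0580 = 0.0207
  x=1: 1/2 × log_10[(1/2)/(3/8)] = 1/2 × 0.1249 = 0.0625
  x=2: 1/7 × log_10[(1/7)/(5/16)] = 1/7 × -0.3399 = -0.0486

D_KL(P||Q) = 0.0346 dits

Note: KL divergence is always non-negative and equals 0 iff P = Q.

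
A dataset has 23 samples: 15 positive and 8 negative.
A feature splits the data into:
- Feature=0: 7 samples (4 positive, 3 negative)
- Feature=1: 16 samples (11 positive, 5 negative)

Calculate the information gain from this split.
0.0089 bits

Information Gain = H(Y) - H(Y|Feature)

Before split:
P(positive) = 15/23 = 0.6522
H(Y) = 0.9321 bits

After split:
Feature=0: H = 0.9852 bits (weight = 7/23)
Feature=1: H = 0.8960 bits (weight = 16/23)
H(Y|Feature) = (7/23)×0.9852 + (16/23)×0.8960 = 0.9232 bits

Information Gain = 0.9321 - 0.9232 = 0.0089 bits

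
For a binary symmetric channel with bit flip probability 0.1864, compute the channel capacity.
0.3061 bits

For a binary symmetric channel (BSC) with error probability p:
Capacity C = 1 - H(p) bits per symbol

where H(p) = -p log₂(p) - (1-p) log₂(1-p) is the binary entropy function.

H(0.1864) = 0.6939 bits
C = 1 - 0.6939 = 0.3061 bits per symbol

This means we can reliably transmit up to 0.3061 bits of information per channel use.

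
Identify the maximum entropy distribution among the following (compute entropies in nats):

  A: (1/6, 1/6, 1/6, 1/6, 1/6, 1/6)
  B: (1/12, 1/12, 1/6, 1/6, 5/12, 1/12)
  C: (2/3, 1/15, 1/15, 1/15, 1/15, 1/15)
A

For a discrete distribution over n outcomes, entropy is maximized by the uniform distribution.

Computing entropies:
H(A) = 1.7918 nats
H(B) = 1.5833 nats
H(C) = 1.1730 nats

The uniform distribution (where all probabilities equal 1/6) achieves the maximum entropy of log_e(6) = 1.7918 nats.

Distribution A has the highest entropy.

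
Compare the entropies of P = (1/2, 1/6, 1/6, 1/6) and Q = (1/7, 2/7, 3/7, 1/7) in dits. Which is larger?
Q

Computing entropies in dits:
H(P) = 0.5396
H(Q) = 0.5546

Distribution Q has higher entropy.

Intuition: The distribution closer to uniform (more spread out) has higher entropy.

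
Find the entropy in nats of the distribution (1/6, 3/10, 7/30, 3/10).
1.3606 nats

Shannon entropy is H(X) = -Σ p(x) log p(x).

For P = (1/6, 3/10, 7/30, 3/10):
H = -1/6 × log_e(1/6) -3/10 × log_e(3/10) -7/30 × log_e(7/30) -3/10 × log_e(3/10)
H = 1.3606 nats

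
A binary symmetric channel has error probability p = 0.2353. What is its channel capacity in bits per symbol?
0.2129 bits

For a binary symmetric channel (BSC) with error probability p:
Capacity C = 1 - H(p) bits per symbol

where H(p) = -p log₂(p) - (1-p) log₂(1-p) is the binary entropy function.

H(0.2353) = 0.7871 bits
C = 1 - 0.7871 = 0.2129 bits per symbol

This means we can reliably transmit up to 0.2129 bits of information per channel use.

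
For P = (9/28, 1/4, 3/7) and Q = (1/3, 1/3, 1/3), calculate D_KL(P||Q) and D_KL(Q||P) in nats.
D_KL(P||Q) = 0.0241, D_KL(Q||P) = 0.0242

KL divergence is not symmetric: D_KL(P||Q) ≠ D_KL(Q||P) in general.

D_KL(P||Q) = 0.0241 nats
D_KL(Q||P) = 0.0242 nats

No, they are not equal!

This asymmetry is why KL divergence is not a true distance metric.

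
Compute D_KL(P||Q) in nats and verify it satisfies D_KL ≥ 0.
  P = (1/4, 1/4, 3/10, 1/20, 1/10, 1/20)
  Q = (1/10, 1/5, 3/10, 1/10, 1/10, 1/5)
0.1809 nats

KL divergence satisfies the Gibbs inequality: D_KL(P||Q) ≥ 0 for all distributions P, Q.

D_KL(P||Q) = Σ p(x) log(p(x)/q(x))
Term by term:
  x=0: 1/4 × log_e[(1/4)/(1/10)] = 0.2291
  x=1: 1/4 × log_e[(1/4)/(1/5)] = 0.0558
  x=2: 3/10 × log_e[(3/10)/(3/10)] = 0.0000
  x=3: 1/20 × log_e[(1/20)/(1/10)] = -0.0347
  x=4: 1/10 × log_e[(1/10)/(1/10)] = 0.0000
  x=5: 1/20 × log_e[(1/20)/(1/5)] = -0.0693
D_KL(P||Q) = 0.1809 nats

D_KL(P||Q) = 0.1809 ≥ 0 ✓

This non-negativity is a fundamental property: relative entropy cannot be negative because it measures how different Q is from P.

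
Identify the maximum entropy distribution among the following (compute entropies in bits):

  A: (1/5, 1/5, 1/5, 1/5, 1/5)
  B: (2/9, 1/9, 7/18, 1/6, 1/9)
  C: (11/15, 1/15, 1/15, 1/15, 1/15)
A

For a discrete distribution over n outcomes, entropy is maximized by the uniform distribution.

Computing entropies:
H(A) = 2.3219 bits
H(B) = 2.1473 bits
H(C) = 1.3700 bits

The uniform distribution (where all probabilities equal 1/5) achieves the maximum entropy of log_2(5) = 2.3219 bits.

Distribution A has the highest entropy.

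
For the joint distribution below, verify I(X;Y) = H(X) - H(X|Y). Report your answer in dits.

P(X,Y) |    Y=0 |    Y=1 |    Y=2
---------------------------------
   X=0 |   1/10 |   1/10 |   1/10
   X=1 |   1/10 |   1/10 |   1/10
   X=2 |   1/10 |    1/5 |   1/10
I(X;Y) = 0.0060 dits

Mutual information has multiple equivalent forms:
- I(X;Y) = H(X) - H(X|Y)
- I(X;Y) = H(Y) - H(Y|X)
- I(X;Y) = H(X) + H(Y) - H(X,Y)

Computing all quantities:
H(X) = 0.4729, H(Y) = 0.4729, H(X,Y) = 0.9398
H(X|Y) = 0.4669, H(Y|X) = 0.4669

Verification:
H(X) - H(X|Y) = 0.4729 - 0.4669 = 0.0060
H(Y) - H(Y|X) = 0.4729 - 0.4669 = 0.0060
H(X) + H(Y) - H(X,Y) = 0.4729 + 0.4729 - 0.9398 = 0.0060

All forms give I(X;Y) = 0.0060 dits. ✓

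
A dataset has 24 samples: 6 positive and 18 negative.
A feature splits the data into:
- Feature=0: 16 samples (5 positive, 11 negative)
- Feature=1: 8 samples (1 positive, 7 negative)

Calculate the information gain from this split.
0.0327 bits

Information Gain = H(Y) - H(Y|Feature)

Before split:
P(positive) = 6/24 = 0.2500
H(Y) = 0.8113 bits

After split:
Feature=0: H = 0.8960 bits (weight = 16/24)
Feature=1: H = 0.5436 bits (weight = 8/24)
H(Y|Feature) = (16/24)×0.8960 + (8/24)×0.5436 = 0.7785 bits

Information Gain = 0.8113 - 0.7785 = 0.0327 bits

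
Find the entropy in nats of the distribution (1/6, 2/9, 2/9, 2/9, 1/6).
1.6000 nats

Shannon entropy is H(X) = -Σ p(x) log p(x).

For P = (1/6, 2/9, 2/9, 2/9, 1/6):
H = -1/6 × log_e(1/6) -2/9 × log_e(2/9) -2/9 × log_e(2/9) -2/9 × log_e(2/9) -1/6 × log_e(1/6)
H = 1.6000 nats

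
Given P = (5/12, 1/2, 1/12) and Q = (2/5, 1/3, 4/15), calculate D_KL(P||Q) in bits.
0.1772 bits

KL divergence: D_KL(P||Q) = Σ p(x) log(p(x)/q(x))

Computing term by term:
  x=0: 5/12 × log_2[(5/12)/(2/5)] = 5/12 × 0.0589 = 0.0245
  x=1: 1/2 × log_2[(1/2)/(1/3)] = 1/2 × 0.5850 = 0.2925
  x=2: 1/12 × log_2[(1/12)/(4/15)] = 1/12 × -1.6781 = -0.1398

D_KL(P||Q) = 0.1772 bits

Note: KL divergence is always non-negative and equals 0 iff P = Q.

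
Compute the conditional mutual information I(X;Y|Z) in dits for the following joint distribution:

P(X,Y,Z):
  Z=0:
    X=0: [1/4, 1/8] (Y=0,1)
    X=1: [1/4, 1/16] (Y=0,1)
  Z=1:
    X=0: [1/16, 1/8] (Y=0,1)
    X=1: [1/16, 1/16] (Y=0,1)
0.0053 dits

Conditional mutual information: I(X;Y|Z) = H(X|Z) + H(Y|Z) - H(X,Y|Z)

H(Z) = 0.2697
H(X,Z) = 0.5668 → H(X|Z) = 0.2971
H(Y,Z) = 0.5360 → H(Y|Z) = 0.2663
H(X,Y,Z) = 0.8278 → H(X,Y|Z) = 0.5581

I(X;Y|Z) = 0.2971 + 0.2663 - 0.5581 = 0.0053 dits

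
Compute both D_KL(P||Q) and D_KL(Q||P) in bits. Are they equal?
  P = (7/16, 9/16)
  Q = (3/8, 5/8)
D_KL(P||Q) = 0.0118, D_KL(Q||P) = 0.0116

KL divergence is not symmetric: D_KL(P||Q) ≠ D_KL(Q||P) in general.

D_KL(P||Q) = 0.0118 bits
D_KL(Q||P) = 0.0116 bits

No, they are not equal!

This asymmetry is why KL divergence is not a true distance metric.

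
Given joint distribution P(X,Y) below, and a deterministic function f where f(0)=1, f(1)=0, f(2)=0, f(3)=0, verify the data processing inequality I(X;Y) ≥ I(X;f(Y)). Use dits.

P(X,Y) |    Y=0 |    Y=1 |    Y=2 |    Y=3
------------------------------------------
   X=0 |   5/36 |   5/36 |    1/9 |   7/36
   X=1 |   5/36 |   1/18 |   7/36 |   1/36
I(X;Y) = 0.0375, I(X;f(Y)) = 0.0024, inequality holds: 0.0375 ≥ 0.0024

Data Processing Inequality: For any Markov chain X → Y → Z, we have I(X;Y) ≥ I(X;Z).

Here Z = f(Y) is a deterministic function of Y, forming X → Y → Z.

Original I(X;Y) = 0.0375 dits

After applying f:
P(X,Z) where Z=f(Y):
- P(X,Z=0) = P(X,Y=1) + P(X,Y=2) + P(X,Y=3)
- P(X,Z=1) = P(X,Y=0)

I(X;Z) = I(X;f(Y)) = 0.0024 dits

Verification: 0.0375 ≥ 0.0024 ✓

Information cannot be created by processing; the function f can only lose information about X.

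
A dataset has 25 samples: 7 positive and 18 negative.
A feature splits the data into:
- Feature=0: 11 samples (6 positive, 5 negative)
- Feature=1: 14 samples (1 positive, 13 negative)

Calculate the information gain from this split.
0.2102 bits

Information Gain = H(Y) - H(Y|Feature)

Before split:
P(positive) = 7/25 = 0.2800
H(Y) = 0.8555 bits

After split:
Feature=0: H = 0.9940 bits (weight = 11/25)
Feature=1: H = 0.3712 bits (weight = 14/25)
H(Y|Feature) = (11/25)×0.9940 + (14/25)×0.3712 = 0.6453 bits

Information Gain = 0.8555 - 0.6453 = 0.2102 bits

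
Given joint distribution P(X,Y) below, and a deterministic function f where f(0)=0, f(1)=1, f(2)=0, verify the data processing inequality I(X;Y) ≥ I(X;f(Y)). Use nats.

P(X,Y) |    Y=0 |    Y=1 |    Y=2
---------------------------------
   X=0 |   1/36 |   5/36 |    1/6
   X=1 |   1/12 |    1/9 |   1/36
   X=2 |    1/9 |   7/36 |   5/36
I(X;Y) = 0.0619, I(X;f(Y)) = 0.0019, inequality holds: 0.0619 ≥ 0.0019

Data Processing Inequality: For any Markov chain X → Y → Z, we have I(X;Y) ≥ I(X;Z).

Here Z = f(Y) is a deterministic function of Y, forming X → Y → Z.

Original I(X;Y) = 0.0619 nats

After applying f:
P(X,Z) where Z=f(Y):
- P(X,Z=0) = P(X,Y=0) + P(X,Y=2)
- P(X,Z=1) = P(X,Y=1)

I(X;Z) = I(X;f(Y)) = 0.0019 nats

Verification: 0.0619 ≥ 0.0019 ✓

Information cannot be created by processing; the function f can only lose information about X.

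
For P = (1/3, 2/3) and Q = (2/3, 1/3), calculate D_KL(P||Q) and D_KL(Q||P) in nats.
D_KL(P||Q) = 0.2310, D_KL(Q||P) = 0.2310

KL divergence is not symmetric: D_KL(P||Q) ≠ D_KL(Q||P) in general.

D_KL(P||Q) = 0.2310 nats
D_KL(Q||P) = 0.2310 nats

In this case they happen to be equal (to 4 decimal places).

This asymmetry is why KL divergence is not a true distance metric.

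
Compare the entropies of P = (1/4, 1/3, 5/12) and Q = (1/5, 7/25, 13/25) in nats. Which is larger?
P

Computing entropies in nats:
H(P) = 1.0776
H(Q) = 1.0184

Distribution P has higher entropy.

Intuition: The distribution closer to uniform (more spread out) has higher entropy.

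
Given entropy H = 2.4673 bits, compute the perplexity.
5.5301

Perplexity is 2^H (or exp(H) for natural log).

H = 2.4673 bits
Perplexity = 2^2.4673 = 5.5301

Interpretation: The model's uncertainty is equivalent to choosing uniformly among 5.5 options.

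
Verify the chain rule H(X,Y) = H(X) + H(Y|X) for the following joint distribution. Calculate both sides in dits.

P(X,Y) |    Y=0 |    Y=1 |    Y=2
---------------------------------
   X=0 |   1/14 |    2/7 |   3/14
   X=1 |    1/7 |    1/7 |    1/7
H(X,Y) = 0.7429, H(X) = 0.2966, H(Y|X) = 0.4463 (all in dits)

Chain rule: H(X,Y) = H(X) + H(Y|X)

Left side — joint entropy directly:
H(X,Y) = -Σ p(x,y) log p(x,y) = 0.7429 dits

Right side — compute H(Y|X) from the conditional distributions:
P(X) = (4/7, 3/7), so H(X) = 0.2966 dits
H(Y|X) = Σ_x P(X=x) · H(Y|X=x):
  P(Y|X=0) = (1/8, 1/2, 3/8), H(Y|X=0) = 0.4231, weight P(X=0) = 4/7
  P(Y|X=1) = (1/3, 1/3, 1/3), H(Y|X=1) = 0.4771, weight P(X=1) = 3/7
H(Y|X) = 0.4463 dits

H(X) + H(Y|X) = 0.2966 + 0.4463 = 0.7429 dits

Both sides equal 0.7429 dits. ✓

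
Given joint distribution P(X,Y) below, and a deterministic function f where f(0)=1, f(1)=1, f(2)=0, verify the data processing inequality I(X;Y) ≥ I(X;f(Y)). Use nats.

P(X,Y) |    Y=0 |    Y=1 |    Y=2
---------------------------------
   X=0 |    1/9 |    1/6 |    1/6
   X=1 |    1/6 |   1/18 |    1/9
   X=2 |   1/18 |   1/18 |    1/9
I(X;Y) = 0.0402, I(X;f(Y)) = 0.0080, inequality holds: 0.0402 ≥ 0.0080

Data Processing Inequality: For any Markov chain X → Y → Z, we have I(X;Y) ≥ I(X;Z).

Here Z = f(Y) is a deterministic function of Y, forming X → Y → Z.

Original I(X;Y) = 0.0402 nats

After applying f:
P(X,Z) where Z=f(Y):
- P(X,Z=0) = P(X,Y=2)
- P(X,Z=1) = P(X,Y=0) + P(X,Y=1)

I(X;Z) = I(X;f(Y)) = 0.0080 nats

Verification: 0.0402 ≥ 0.0080 ✓

Information cannot be created by processing; the function f can only lose information about X.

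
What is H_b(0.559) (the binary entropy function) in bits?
0.9899 bits

The binary entropy function is:
H(p) = -p log(p) - (1-p) log(1-p)

H(0.559) = -0.559 × log_2(0.559) - 0.441 × log_2(0.441)
H(0.559) = 0.9899 bits

Note: Binary entropy is maximized at p=0.5 (H=1 bit) and minimized at p=0 or p=1 (H=0).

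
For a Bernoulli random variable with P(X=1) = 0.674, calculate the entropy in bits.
0.9108 bits

The binary entropy function is:
H(p) = -p log(p) - (1-p) log(1-p)

H(0.674) = -0.674 × log_2(0.674) - 0.326 × log_2(0.326)
H(0.674) = 0.9108 bits

Note: Binary entropy is maximized at p=0.5 (H=1 bit) and minimized at p=0 or p=1 (H=0).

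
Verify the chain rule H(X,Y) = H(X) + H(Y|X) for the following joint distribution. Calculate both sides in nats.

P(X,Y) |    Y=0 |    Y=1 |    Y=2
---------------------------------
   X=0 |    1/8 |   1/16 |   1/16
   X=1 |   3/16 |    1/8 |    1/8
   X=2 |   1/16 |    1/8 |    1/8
H(X,Y) = 2.1334, H(X) = 1.0717, H(Y|X) = 1.0617 (all in nats)

Chain rule: H(X,Y) = H(X) + H(Y|X)

Left side — joint entropy directly:
H(X,Y) = -Σ p(x,y) log p(x,y) = 2.1334 nats

Right side — compute H(Y|X) from the conditional distributions:
P(X) = (1/4, 7/16, 5/16), so H(X) = 1.0717 nats
H(Y|X) = Σ_x P(X=x) · H(Y|X=x):
  P(Y|X=0) = (1/2, 1/4, 1/4), H(Y|X=0) = 1.0397, weight P(X=0) = 1/4
  P(Y|X=1) = (3/7, 2/7, 2/7), H(Y|X=1) = 1.0790, weight P(X=1) = 7/16
  P(Y|X=2) = (1/5, 2/5, 2/5), H(Y|X=2) = 1.0549, weight P(X=2) = 5/16
H(Y|X) = 1.0617 nats

H(X) + H(Y|X) = 1.0717 + 1.0617 = 2.1334 nats

Both sides equal 2.1334 nats. ✓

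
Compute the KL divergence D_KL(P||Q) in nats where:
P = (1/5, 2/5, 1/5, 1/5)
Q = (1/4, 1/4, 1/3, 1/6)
0.0777 nats

KL divergence: D_KL(P||Q) = Σ p(x) log(p(x)/q(x))

Computing term by term:
  x=0: 1/5 × log_e[(1/5)/(1/4)] = 1/5 × -0.2231 = -0.0446
  x=1: 2/5 × log_e[(2/5)/(1/4)] = 2/5 × 0.4700 = 0.1880
  x=2: 1/5 × log_e[(1/5)/(1/3)] = 1/5 × -0.5108 = -0.1022
  x=3: 1/5 × log_e[(1/5)/(1/6)] = 1/5 × 0.1823 = 0.0365

D_KL(P||Q) = 0.0777 nats

Note: KL divergence is always non-negative and equals 0 iff P = Q.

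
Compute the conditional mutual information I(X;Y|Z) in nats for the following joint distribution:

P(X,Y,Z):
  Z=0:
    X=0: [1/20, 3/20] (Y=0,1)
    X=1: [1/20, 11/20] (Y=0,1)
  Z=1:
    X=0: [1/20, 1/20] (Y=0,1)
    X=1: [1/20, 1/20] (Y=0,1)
0.0168 nats

Conditional mutual information: I(X;Y|Z) = H(X|Z) + H(Y|Z) - H(X,Y|Z)

H(Z) = 0.5004
H(X,Z) = 1.0889 → H(X|Z) = 0.5885
H(Y,Z) = 0.9404 → H(Y|Z) = 0.4400
H(X,Y,Z) = 1.5121 → H(X,Y|Z) = 1.0117

I(X;Y|Z) = 0.5885 + 0.4400 - 1.0117 = 0.0168 nats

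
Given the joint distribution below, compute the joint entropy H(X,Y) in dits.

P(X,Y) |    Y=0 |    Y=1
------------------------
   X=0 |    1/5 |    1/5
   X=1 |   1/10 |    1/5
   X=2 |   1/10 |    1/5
0.7592 dits

Joint entropy is H(X,Y) = -Σ_{x,y} p(x,y) log p(x,y).

Summing over all non-zero entries:
H(X,Y) = -[1/5·log_10(1/5) + 1/5·log_10(1/5) + 1/10·log_10(1/10) + 1/5·log_10(1/5) + 1/10·log_10(1/10) + 1/5·log_10(1/5)]
H(X,Y) = 0.7592 dits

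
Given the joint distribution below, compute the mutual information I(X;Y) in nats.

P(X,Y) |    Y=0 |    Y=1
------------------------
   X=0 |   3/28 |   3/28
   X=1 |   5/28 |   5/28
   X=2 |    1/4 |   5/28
0.0034 nats

Mutual information: I(X;Y) = H(X) + H(Y) - H(X,Y)

Marginals:
P(X) = (3/14, 5/14, 3/7), H(X) = 1.0609 nats
P(Y) = (15/28, 13/28), H(Y) = 0.6906 nats

Joint entropy: H(X,Y) = 1.7481 nats

I(X;Y) = 1.0609 + 0.6906 - 1.7481 = 0.0034 nats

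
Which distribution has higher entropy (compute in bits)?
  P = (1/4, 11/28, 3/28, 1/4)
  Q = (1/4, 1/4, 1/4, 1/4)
Q

Computing entropies in bits:
H(P) = 1.8748
H(Q) = 2.0000

Distribution Q has higher entropy.

Intuition: The distribution closer to uniform (more spread out) has higher entropy.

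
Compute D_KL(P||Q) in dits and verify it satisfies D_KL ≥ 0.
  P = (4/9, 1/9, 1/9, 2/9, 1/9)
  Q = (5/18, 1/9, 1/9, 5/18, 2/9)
0.0357 dits

KL divergence satisfies the Gibbs inequality: D_KL(P||Q) ≥ 0 for all distributions P, Q.

D_KL(P||Q) = Σ p(x) log(p(x)/q(x))
Term by term:
  x=0: 4/9 × log_10[(4/9)/(5/18)] = 0.0907
  x=1: 1/9 × log_10[(1/9)/(1/9)] = 0.0000
  x=2: 1/9 × log_10[(1/9)/(1/9)] = 0.0000
  x=3: 2/9 × log_10[(2/9)/(5/18)] = -0.0215
  x=4: 1/9 × log_10[(1/9)/(2/9)] = -0.0334
D_KL(P||Q) = 0.0357 dits

D_KL(P||Q) = 0.0357 ≥ 0 ✓

This non-negativity is a fundamental property: relative entropy cannot be negative because it measures how different Q is from P.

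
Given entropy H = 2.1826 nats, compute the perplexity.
8.8693

Perplexity is e^H (or exp(H) for natural log).

H = 2.1826 nats
Perplexity = e^2.1826 = 8.8693

Interpretation: The model's uncertainty is equivalent to choosing uniformly among 8.9 options.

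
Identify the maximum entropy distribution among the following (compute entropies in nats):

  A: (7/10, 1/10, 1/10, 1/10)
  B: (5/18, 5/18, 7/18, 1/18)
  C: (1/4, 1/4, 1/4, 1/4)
C

For a discrete distribution over n outcomes, entropy is maximized by the uniform distribution.

Computing entropies:
H(A) = 0.9404 nats
H(B) = 1.2395 nats
H(C) = 1.3863 nats

The uniform distribution (where all probabilities equal 1/4) achieves the maximum entropy of log_e(4) = 1.3863 nats.

Distribution C has the highest entropy.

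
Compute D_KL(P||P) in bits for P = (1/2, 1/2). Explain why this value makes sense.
0.0000 bits

KL divergence satisfies the Gibbs inequality: D_KL(P||Q) ≥ 0 for all distributions P, Q.

D_KL(P||Q) = Σ p(x) log(p(x)/q(x))
Each term is p(x) × log_2(p(x)/p(x)) = p(x) × log_2(1) = 0, so the sum is 0.
D_KL(P||Q) = 0.0000 bits

When P = Q, the KL divergence is exactly 0, as there is no 'divergence' between identical distributions.

This non-negativity is a fundamental property: relative entropy cannot be negative because it measures how different Q is from P.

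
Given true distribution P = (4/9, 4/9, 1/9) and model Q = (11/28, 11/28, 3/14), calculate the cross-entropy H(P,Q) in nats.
1.0017 nats

Cross-entropy: H(P,Q) = -Σ p(x) log q(x)

Alternatively: H(P,Q) = H(P) + D_KL(P||Q)
H(P) = 0.9650 nats
D_KL(P||Q) = 0.0367 nats

H(P,Q) = 0.9650 + 0.0367 = 1.0017 nats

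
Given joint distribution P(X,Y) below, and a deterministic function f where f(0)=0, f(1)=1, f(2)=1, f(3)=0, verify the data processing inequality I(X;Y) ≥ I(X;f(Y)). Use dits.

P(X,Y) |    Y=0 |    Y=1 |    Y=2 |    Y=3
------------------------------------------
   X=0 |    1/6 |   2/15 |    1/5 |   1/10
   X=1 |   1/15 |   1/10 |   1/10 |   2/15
I(X;Y) = 0.0103, I(X;f(Y)) = 0.0006, inequality holds: 0.0103 ≥ 0.0006

Data Processing Inequality: For any Markov chain X → Y → Z, we have I(X;Y) ≥ I(X;Z).

Here Z = f(Y) is a deterministic function of Y, forming X → Y → Z.

Original I(X;Y) = 0.0103 dits

After applying f:
P(X,Z) where Z=f(Y):
- P(X,Z=0) = P(X,Y=0) + P(X,Y=3)
- P(X,Z=1) = P(X,Y=1) + P(X,Y=2)

I(X;Z) = I(X;f(Y)) = 0.0006 dits

Verification: 0.0103 ≥ 0.0006 ✓

Information cannot be created by processing; the function f can only lose information about X.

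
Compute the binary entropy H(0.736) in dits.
0.2507 dits

The binary entropy function is:
H(p) = -p log(p) - (1-p) log(1-p)

H(0.736) = -0.736 × log_10(0.736) - 0.264 × log_10(0.264)
H(0.736) = 0.2507 dits

Note: Binary entropy is maximized at p=0.5 (H=1 bit) and minimized at p=0 or p=1 (H=0).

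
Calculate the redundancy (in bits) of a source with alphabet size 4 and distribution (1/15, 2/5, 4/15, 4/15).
0.1938 bits

Redundancy measures how far a source is from maximum entropy:
R = H_max - H(X)

Maximum entropy for 4 symbols: H_max = log_2(4) = 2.0000 bits
Actual entropy: H(X) = 1.8062 bits
Redundancy: R = 2.0000 - 1.8062 = 0.1938 bits

This redundancy represents potential for compression: the source could be compressed by 0.1938 bits per symbol.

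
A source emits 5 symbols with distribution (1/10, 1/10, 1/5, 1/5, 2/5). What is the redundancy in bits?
0.2000 bits

Redundancy measures how far a source is from maximum entropy:
R = H_max - H(X)

Maximum entropy for 5 symbols: H_max = log_2(5) = 2.3219 bits
Actual entropy: H(X) = 2.1219 bits
Redundancy: R = 2.3219 - 2.1219 = 0.2000 bits

This redundancy represents potential for compression: the source could be compressed by 0.2000 bits per symbol.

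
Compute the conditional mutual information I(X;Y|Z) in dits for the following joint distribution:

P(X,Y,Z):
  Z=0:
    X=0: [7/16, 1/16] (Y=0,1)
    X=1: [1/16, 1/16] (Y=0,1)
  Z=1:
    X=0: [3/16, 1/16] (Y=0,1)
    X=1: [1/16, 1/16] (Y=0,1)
0.0214 dits

Conditional mutual information: I(X;Y|Z) = H(X|Z) + H(Y|Z) - H(X,Y|Z)

H(Z) = 0.2873
H(X,Z) = 0.5268 → H(X|Z) = 0.2395
H(Y,Z) = 0.5268 → H(Y|Z) = 0.2395
H(X,Y,Z) = 0.7449 → H(X,Y|Z) = 0.4576

I(X;Y|Z) = 0.2395 + 0.2395 - 0.4576 = 0.0214 dits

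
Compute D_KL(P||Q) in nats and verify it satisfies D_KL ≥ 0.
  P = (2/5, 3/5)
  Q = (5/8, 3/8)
0.1035 nats

KL divergence satisfies the Gibbs inequality: D_KL(P||Q) ≥ 0 for all distributions P, Q.

D_KL(P||Q) = Σ p(x) log(p(x)/q(x))
Term by term:
  x=0: 2/5 × log_e[(2/5)/(5/8)] = -0.1785
  x=1: 3/5 × log_e[(3/5)/(3/8)] = 0.2820
D_KL(P||Q) = 0.1035 nats

D_KL(P||Q) = 0.1035 ≥ 0 ✓

This non-negativity is a fundamental property: relative entropy cannot be negative because it measures how different Q is from P.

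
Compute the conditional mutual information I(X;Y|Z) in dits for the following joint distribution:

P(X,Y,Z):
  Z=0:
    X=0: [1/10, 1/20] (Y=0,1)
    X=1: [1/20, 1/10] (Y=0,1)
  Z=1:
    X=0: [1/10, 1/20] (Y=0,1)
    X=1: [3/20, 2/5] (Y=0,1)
0.0241 dits

Conditional mutual information: I(X;Y|Z) = H(X|Z) + H(Y|Z) - H(X,Y|Z)

H(Z) = 0.2653
H(X,Z) = 0.5136 → H(X|Z) = 0.2483
H(Y,Z) = 0.5537 → H(Y|Z) = 0.2884
H(X,Y,Z) = 0.7779 → H(X,Y|Z) = 0.5126

I(X;Y|Z) = 0.2483 + 0.2884 - 0.5126 = 0.0241 dits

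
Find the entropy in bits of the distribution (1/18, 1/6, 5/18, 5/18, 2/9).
2.1714 bits

Shannon entropy is H(X) = -Σ p(x) log p(x).

For P = (1/18, 1/6, 5/18, 5/18, 2/9):
H = -1/18 × log_2(1/18) -1/6 × log_2(1/6) -5/18 × log_2(5/18) -5/18 × log_2(5/18) -2/9 × log_2(2/9)
H = 2.1714 bits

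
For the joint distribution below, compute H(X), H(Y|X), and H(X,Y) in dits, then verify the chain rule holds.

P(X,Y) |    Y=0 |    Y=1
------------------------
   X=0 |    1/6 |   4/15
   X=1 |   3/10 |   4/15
H(X,Y) = 0.5927, H(X) = 0.2972, H(Y|X) = 0.2955 (all in dits)

Chain rule: H(X,Y) = H(X) + H(Y|X)

Left side — joint entropy directly:
H(X,Y) = -Σ p(x,y) log p(x,y) = 0.5927 dits

Right side — compute H(Y|X) from the conditional distributions:
P(X) = (13/30, 17/30), so H(X) = 0.2972 dits
H(Y|X) = Σ_x P(X=x) · H(Y|X=x):
  P(Y|X=0) = (5/13, 8/13), H(Y|X=0) = 0.2894, weight P(X=0) = 13/30
  P(Y|X=1) = (9/17, 8/17), H(Y|X=1) = 0.3003, weight P(X=1) = 17/30
H(Y|X) = 0.2955 dits

H(X) + H(Y|X) = 0.2972 + 0.2955 = 0.5927 dits

Both sides equal 0.5927 dits. ✓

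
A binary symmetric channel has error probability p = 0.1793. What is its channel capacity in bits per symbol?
0.3215 bits

For a binary symmetric channel (BSC) with error probability p:
Capacity C = 1 - H(p) bits per symbol

where H(p) = -p log₂(p) - (1-p) log₂(1-p) is the binary entropy function.

H(0.1793) = 0.6785 bits
C = 1 - 0.6785 = 0.3215 bits per symbol

This means we can reliably transmit up to 0.3215 bits of information per channel use.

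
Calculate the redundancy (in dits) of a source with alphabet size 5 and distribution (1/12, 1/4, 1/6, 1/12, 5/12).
0.0805 dits

Redundancy measures how far a source is from maximum entropy:
R = H_max - H(X)

Maximum entropy for 5 symbols: H_max = log_10(5) = 0.6990 dits
Actual entropy: H(X) = 0.6185 dits
Redundancy: R = 0.6990 - 0.6185 = 0.0805 dits

This redundancy represents potential for compression: the source could be compressed by 0.0805 dits per symbol.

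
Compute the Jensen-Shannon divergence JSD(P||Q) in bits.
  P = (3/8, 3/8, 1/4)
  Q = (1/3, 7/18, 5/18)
0.0015 bits

Jensen-Shannon divergence is:
JSD(P||Q) = 0.5 × D_KL(P||M) + 0.5 × D_KL(Q||M)
where M = 0.5 × (P + Q) is the mixture distribution.

M = 0.5 × (3/8, 3/8, 1/4) + 0.5 × (1/3, 7/18, 5/18) = (0.354167, 0.381944, 0.263889)

D_KL(P||M) = 0.0015 bits
D_KL(Q||M) = 0.0015 bits

JSD(P||Q) = 0.5 × 0.0015 + 0.5 × 0.0015 = 0.0015 bits

Unlike KL divergence, JSD is symmetric and bounded: 0 ≤ JSD ≤ log(2).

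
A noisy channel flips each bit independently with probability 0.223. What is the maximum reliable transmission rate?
0.2344 bits

For a binary symmetric channel (BSC) with error probability p:
Capacity C = 1 - H(p) bits per symbol

where H(p) = -p log₂(p) - (1-p) log₂(1-p) is the binary entropy function.

H(0.223) = 0.7656 bits
C = 1 - 0.7656 = 0.2344 bits per symbol

This means we can reliably transmit up to 0.2344 bits of information per channel use.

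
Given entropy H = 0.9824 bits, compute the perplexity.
1.9757

Perplexity is 2^H (or exp(H) for natural log).

H = 0.9824 bits
Perplexity = 2^0.9824 = 1.9757

Interpretation: The model's uncertainty is equivalent to choosing uniformly among 2.0 options.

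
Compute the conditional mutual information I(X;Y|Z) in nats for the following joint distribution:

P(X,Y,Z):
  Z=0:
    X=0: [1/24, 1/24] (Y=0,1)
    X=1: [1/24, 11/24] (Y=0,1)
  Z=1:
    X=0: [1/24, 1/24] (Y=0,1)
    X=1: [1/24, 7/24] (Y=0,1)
0.0632 nats

Conditional mutual information: I(X;Y|Z) = H(X|Z) + H(Y|Z) - H(X,Y|Z)

H(Z) = 0.6792
H(X,Z) = 1.1269 → H(X|Z) = 0.4477
H(Y,Z) = 1.1269 → H(Y|Z) = 0.4477
H(X,Y,Z) = 1.5115 → H(X,Y|Z) = 0.8323

I(X;Y|Z) = 0.4477 + 0.4477 - 0.8323 = 0.0632 nats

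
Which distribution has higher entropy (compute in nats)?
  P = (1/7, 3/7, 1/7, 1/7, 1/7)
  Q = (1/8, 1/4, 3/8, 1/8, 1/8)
Q

Computing entropies in nats:
H(P) = 1.4751
H(Q) = 1.4942

Distribution Q has higher entropy.

Intuition: The distribution closer to uniform (more spread out) has higher entropy.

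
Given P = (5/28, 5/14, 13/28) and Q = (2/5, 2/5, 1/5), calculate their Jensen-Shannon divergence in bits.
0.0712 bits

Jensen-Shannon divergence is:
JSD(P||Q) = 0.5 × D_KL(P||M) + 0.5 × D_KL(Q||M)
where M = 0.5 × (P + Q) is the mixture distribution.

M = 0.5 × (5/28, 5/14, 13/28) + 0.5 × (2/5, 2/5, 1/5) = (0.289286, 0.378571, 0.332143)

D_KL(P||M) = 0.0700 bits
D_KL(Q||M) = 0.0724 bits

JSD(P||Q) = 0.5 × 0.0700 + 0.5 × 0.0724 = 0.0712 bits

Unlike KL divergence, JSD is symmetric and bounded: 0 ≤ JSD ≤ log(2).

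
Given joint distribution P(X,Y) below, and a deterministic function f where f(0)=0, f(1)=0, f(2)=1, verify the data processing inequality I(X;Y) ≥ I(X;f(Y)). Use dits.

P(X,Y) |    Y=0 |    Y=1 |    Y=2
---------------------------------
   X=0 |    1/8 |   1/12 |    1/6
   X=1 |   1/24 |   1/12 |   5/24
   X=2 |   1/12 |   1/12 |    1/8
I(X;Y) = 0.0118, I(X;f(Y)) = 0.0069, inequality holds: 0.0118 ≥ 0.0069

Data Processing Inequality: For any Markov chain X → Y → Z, we have I(X;Y) ≥ I(X;Z).

Here Z = f(Y) is a deterministic function of Y, forming X → Y → Z.

Original I(X;Y) = 0.0118 dits

After applying f:
P(X,Z) where Z=f(Y):
- P(X,Z=0) = P(X,Y=0) + P(X,Y=1)
- P(X,Z=1) = P(X,Y=2)

I(X;Z) = I(X;f(Y)) = 0.0069 dits

Verification: 0.0118 ≥ 0.0069 ✓

Information cannot be created by processing; the function f can only lose information about X.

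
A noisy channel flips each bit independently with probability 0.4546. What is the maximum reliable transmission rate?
0.0060 bits

For a binary symmetric channel (BSC) with error probability p:
Capacity C = 1 - H(p) bits per symbol

where H(p) = -p log₂(p) - (1-p) log₂(1-p) is the binary entropy function.

H(0.4546) = 0.9940 bits
C = 1 - 0.9940 = 0.0060 bits per symbol

This means we can reliably transmit up to 0.0060 bits of information per channel use.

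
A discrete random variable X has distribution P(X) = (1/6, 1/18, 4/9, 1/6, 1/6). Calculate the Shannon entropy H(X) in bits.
2.0441 bits

Shannon entropy is H(X) = -Σ p(x) log p(x).

For P = (1/6, 1/18, 4/9, 1/6, 1/6):
H = -1/6 × log_2(1/6) -1/18 × log_2(1/18) -4/9 × log_2(4/9) -1/6 × log_2(1/6) -1/6 × log_2(1/6)
H = 2.0441 bits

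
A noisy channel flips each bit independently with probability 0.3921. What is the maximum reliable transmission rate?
0.0339 bits

For a binary symmetric channel (BSC) with error probability p:
Capacity C = 1 - H(p) bits per symbol

where H(p) = -p log₂(p) - (1-p) log₂(1-p) is the binary entropy function.

H(0.3921) = 0.9661 bits
C = 1 - 0.9661 = 0.0339 bits per symbol

This means we can reliably transmit up to 0.0339 bits of information per channel use.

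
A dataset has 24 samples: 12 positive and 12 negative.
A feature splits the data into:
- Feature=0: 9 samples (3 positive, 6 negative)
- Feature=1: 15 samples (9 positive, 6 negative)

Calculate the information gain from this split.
0.0488 bits

Information Gain = H(Y) - H(Y|Feature)

Before split:
P(positive) = 12/24 = 0.5000
H(Y) = 1.0000 bits

After split:
Feature=0: H = 0.9183 bits (weight = 9/24)
Feature=1: H = 0.9710 bits (weight = 15/24)
H(Y|Feature) = (9/24)×0.9183 + (15/24)×0.9710 = 0.9512 bits

Information Gain = 1.0000 - 0.9512 = 0.0488 bits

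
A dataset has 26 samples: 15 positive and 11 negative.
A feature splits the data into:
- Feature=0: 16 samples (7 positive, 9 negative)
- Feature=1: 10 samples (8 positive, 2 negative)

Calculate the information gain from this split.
0.0968 bits

Information Gain = H(Y) - H(Y|Feature)

Before split:
P(positive) = 15/26 = 0.5769
H(Y) = 0.9829 bits

After split:
Feature=0: H = 0.9887 bits (weight = 16/26)
Feature=1: H = 0.7219 bits (weight = 10/26)
H(Y|Feature) = (16/26)×0.9887 + (10/26)×0.7219 = 0.8861 bits

Information Gain = 0.9829 - 0.8861 = 0.0968 bits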